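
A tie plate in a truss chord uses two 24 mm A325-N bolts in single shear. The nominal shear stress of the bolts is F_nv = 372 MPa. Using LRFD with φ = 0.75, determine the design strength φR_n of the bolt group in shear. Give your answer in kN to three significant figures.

252 kN

A_b = π × 24² / 4 = 452.4 mm².
R_n = F_nv · A_b · n · n_s = 372 × 452.4 × 2 × 1 / 1000 = 336.6 kN.
Design strength φR_n = 0.75 × 336.6 = 252 kN.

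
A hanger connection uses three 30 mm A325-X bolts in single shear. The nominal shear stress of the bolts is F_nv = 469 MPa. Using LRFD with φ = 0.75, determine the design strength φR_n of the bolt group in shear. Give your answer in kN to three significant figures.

746 kN

A_b = π × 30² / 4 = 706.9 mm².
R_n = F_nv · A_b · n · n_s = 469 × 706.9 × 3 × 1 / 1000 = 994.5 kN.
Design strength φR_n = 0.75 × 994.5 = 746 kN.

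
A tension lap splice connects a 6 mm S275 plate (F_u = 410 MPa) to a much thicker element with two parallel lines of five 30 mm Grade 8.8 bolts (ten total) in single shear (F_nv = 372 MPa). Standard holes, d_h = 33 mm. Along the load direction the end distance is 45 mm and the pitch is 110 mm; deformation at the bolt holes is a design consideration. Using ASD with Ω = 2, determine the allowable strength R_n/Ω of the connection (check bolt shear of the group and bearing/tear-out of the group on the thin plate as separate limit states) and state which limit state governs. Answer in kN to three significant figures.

Bolt shear: A_b = π·30²/4 = 706.9 mm²; R_n = 372 × 706.9 × 10 × 1 / 1000 = 2630 kN → 2630 / 2 = 1310 kN.
Bearing (1.2 l_c t F_u ≤ 2.4 d t F_u): upper limit = 2.4·30·6·410 / 1000 = 177.1 kN.
  Edge l_c = 45 − 33/2 = 28.5 → r_n = 84.13 kN; interior l_c = 110 − 33 = 77 → r_n = 177.1 kN.
  R_n,bearing = 2·84.13 + 8·177.1 = 1585 kN → 1585 / 2 = 793 kN.
Bearing governs: 793 kN.

793 kN (bearing governs)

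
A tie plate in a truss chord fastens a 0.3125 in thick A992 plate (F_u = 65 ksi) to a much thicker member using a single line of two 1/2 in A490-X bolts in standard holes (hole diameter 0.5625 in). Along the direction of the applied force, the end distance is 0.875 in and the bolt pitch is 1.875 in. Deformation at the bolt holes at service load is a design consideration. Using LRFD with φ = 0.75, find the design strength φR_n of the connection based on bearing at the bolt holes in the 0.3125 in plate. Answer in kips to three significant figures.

29.1 kips

Per bolt r_n = 1.2 l_c t F_u ≤ 2.4 d t F_u; upper limit = 2.4 × 0.5 × 0.3125 × 65 = 24.38 kips.
Edge bolt: l_c = 0.875 − 0.5625/2 = 0.5938 in → 1.2 × 0.5938 × 0.3125 × 65 = 14.47 → r_n = 14.47 kips.
Interior bolts: l_c = 1.875 − 0.5625 = 1.312 in → 1.2 × 1.312 × 0.3125 × 65 = 31.99 → r_n = 24.38 kips.
R_n = 1 × 14.47 + 1 × 24.38 = 38.85 kips.
Design strength φR_n = 0.75 × 38.85 = 29.1 kips.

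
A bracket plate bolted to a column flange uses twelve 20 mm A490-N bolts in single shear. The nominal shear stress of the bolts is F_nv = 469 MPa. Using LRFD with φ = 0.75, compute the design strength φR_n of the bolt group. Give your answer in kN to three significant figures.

A_b = π × 20² / 4 = 314.2 mm².
R_n = F_nv · A_b · n · n_s = 469 × 314.2 × 12 × 1 / 1000 = 1768 kN.
Design strength φR_n = 0.75 × 1768 = 1330 kN.

1330 kN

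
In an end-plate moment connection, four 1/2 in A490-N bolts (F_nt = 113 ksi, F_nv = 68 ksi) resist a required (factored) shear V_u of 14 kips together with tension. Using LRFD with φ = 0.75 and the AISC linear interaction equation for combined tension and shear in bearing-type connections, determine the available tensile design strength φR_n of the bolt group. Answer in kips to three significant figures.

A_b = π·0.5²/4 = 0.1963 in²; f_rv = 14 / (4 × 0.1963) = 17.83 ksi.
F'_nt = 1.3 F_nt − (F_nt / φF_nv) f_rv = 1.3·113 − (113/(0.75·68))·17.83 = 107.4 ksi, capped at F_nt → F'_nt = 107.4 ksi.
R_n = F'_nt · A_b · n = 107.4 × 0.1963 × 4 = 84.36 kips.
Design strength φR_n = 0.75 × 84.36 = 63.3 kips.

63.3 kips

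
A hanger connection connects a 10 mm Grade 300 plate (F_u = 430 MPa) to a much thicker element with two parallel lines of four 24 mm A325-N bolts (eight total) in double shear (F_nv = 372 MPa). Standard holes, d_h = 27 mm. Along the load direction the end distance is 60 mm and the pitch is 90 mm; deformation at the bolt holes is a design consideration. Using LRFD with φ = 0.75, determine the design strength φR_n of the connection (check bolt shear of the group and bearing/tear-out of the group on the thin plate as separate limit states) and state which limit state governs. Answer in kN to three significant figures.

Bolt shear: A_b = π·24²/4 = 452.4 mm²; R_n = 372 × 452.4 × 8 × 2 / 1000 = 2693 kN → 0.75 × 2693 = 2020 kN.
Bearing (1.2 l_c t F_u ≤ 2.4 d t F_u): upper limit = 2.4·24·10·430 / 1000 = 247.7 kN.
  Edge l_c = 60 − 27/2 = 46.5 → r_n = 239.9 kN; interior l_c = 90 − 27 = 63 → r_n = 247.7 kN.
  R_n,bearing = 2·239.9 + 6·247.7 = 1966 kN → 0.75 × 1966 = 1470 kN.
Bearing governs: 1470 kN.

1470 kN (bearing governs)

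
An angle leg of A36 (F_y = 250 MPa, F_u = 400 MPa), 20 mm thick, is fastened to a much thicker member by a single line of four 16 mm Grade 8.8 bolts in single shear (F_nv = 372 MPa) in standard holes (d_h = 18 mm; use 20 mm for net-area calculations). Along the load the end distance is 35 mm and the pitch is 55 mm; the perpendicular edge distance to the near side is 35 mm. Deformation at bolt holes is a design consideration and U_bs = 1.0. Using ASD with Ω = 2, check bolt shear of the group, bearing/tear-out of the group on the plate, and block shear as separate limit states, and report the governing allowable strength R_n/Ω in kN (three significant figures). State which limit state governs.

Bolt shear: A_b = π·16²/4 = 201.1 mm²; R_n = 372 × 201.1 × 4 × 1 / 1000 = 299.2 kN → 299.2 / 2 = 150 kN.
Bearing: edge l_c = 26, r_n = 249.6 kN; interior l_c = 37, r_n = 307.2 kN; R_n = 249.6 + 3·307.2 = 1171 kN → 586 kN.
Block shear: A_gv = 4000, A_nv = 2600, A_nt = 500 mm²; R_n = min(0.6F_uA_nv, 0.6F_yA_gv) + U_bs·F_u·A_nt = 800 kN → 400 kN.
Bolt shear governs: 150 kN.

150 kN (bolt shear governs)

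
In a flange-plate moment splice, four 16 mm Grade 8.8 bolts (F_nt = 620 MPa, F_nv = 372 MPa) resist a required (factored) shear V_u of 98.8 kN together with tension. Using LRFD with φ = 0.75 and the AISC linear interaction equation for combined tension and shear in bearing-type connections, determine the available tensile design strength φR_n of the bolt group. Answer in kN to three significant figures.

322 kN

A_b = π·16²/4 = 201.1 mm²; f_rv = 98.8 × 1000 / (4 × 201.1) = 122.8 MPa.
F'_nt = 1.3 F_nt − (F_nt / φF_nv) f_rv = 1.3·620 − (620/(0.75·372))·122.8 = 533 MPa, capped at F_nt → F'_nt = 533 MPa.
R_n = F'_nt · A_b · n = 533 × 201.1 × 4 / 1000 = 428.7 kN.
Design strength φR_n = 0.75 × 428.7 = 322 kN.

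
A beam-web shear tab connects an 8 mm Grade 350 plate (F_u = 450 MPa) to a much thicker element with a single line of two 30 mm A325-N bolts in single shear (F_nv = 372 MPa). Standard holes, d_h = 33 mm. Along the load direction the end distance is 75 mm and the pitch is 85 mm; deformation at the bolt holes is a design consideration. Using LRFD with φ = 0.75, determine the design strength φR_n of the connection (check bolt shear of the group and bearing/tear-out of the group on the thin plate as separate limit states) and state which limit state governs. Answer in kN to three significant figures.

358 kN (bearing governs)

Bolt shear: A_b = π·30²/4 = 706.9 mm²; R_n = 372 × 706.9 × 2 × 1 / 1000 = 525.9 kN → 0.75 × 525.9 = 394 kN.
Bearing (1.2 l_c t F_u ≤ 2.4 d t F_u): upper limit = 2.4·30·8·450 / 1000 = 259.2 kN.
  Edge l_c = 75 − 33/2 = 58.5 → r_n = 252.7 kN; interior l_c = 85 − 33 = 52 → r_n = 224.6 kN.
  R_n,bearing = 1·252.7 + 1·224.6 = 477.4 kN → 0.75 × 477.4 = 358 kN.
Bearing governs: 358 kN.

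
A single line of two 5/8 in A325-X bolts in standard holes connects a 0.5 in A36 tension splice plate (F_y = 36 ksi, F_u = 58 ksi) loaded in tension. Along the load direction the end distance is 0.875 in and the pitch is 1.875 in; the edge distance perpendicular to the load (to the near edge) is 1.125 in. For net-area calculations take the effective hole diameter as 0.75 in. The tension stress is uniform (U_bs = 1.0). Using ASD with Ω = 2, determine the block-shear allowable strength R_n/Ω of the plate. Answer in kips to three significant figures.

25 kips

Shear plane L_v = 0.875 + 1·1.875 = 2.75 in; A_gv = 2.75 × 0.5 = 1.375 in².
A_nv = (2.75 − 1.5·0.75) × 0.5 = 0.8125 in².
A_nt = (1.125 − 0.5·0.75) × 0.5 = 0.375 in².
0.6 F_u A_nv = 28.27 kips; 0.6 F_y A_gv = 29.7 kips → shear rupture governs the shear term.
R_n = 28.27 + 1.0 × 58 × 0.375 = 50.02 kips.
Allowable strength R_n/Ω = 50.02 / 2 = 25 kips.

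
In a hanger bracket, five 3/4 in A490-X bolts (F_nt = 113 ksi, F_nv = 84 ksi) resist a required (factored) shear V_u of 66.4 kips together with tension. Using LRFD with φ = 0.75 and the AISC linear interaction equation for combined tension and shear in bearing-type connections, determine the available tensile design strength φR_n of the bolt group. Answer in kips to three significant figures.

154 kips

A_b = π·0.75²/4 = 0.4418 in²; f_rv = 66.4 / (5 × 0.4418) = 30.06 ksi.
F'_nt = 1.3 F_nt − (F_nt / φF_nv) f_rv = 1.3·113 − (113/(0.75·84))·30.06 = 92.98 ksi, capped at F_nt → F'_nt = 92.98 ksi.
R_n = F'_nt · A_b · n = 92.98 × 0.4418 × 5 = 205.4 kips.
Design strength φR_n = 0.75 × 205.4 = 154 kips.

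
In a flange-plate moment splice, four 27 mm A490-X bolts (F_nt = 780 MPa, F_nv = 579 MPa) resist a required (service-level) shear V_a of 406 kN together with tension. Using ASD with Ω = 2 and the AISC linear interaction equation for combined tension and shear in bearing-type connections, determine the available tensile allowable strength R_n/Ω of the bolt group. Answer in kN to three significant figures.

A_b = π·27²/4 = 572.6 mm²; f_rv = 406 × 1000 / (4 × 572.6) = 177.3 MPa.
F'_nt = 1.3 F_nt − (Ω F_nt / F_nv) f_rv = 1.3·780 − (2·780/579)·177.3 = 536.4 MPa, capped at F_nt → F'_nt = 536.4 MPa.
R_n = F'_nt · A_b · n = 536.4 × 572.6 × 4 / 1000 = 1228 kN.
Allowable strength R_n/Ω = 1228 / 2 = 614 kN.

614 kN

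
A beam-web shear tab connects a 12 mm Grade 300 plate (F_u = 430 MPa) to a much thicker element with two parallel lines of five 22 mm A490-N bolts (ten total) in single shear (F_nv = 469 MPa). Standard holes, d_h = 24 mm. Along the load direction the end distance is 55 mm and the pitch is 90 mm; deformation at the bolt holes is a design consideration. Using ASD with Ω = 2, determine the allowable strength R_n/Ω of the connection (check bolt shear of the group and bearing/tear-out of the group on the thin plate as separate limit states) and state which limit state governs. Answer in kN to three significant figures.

891 kN (bolt shear governs)

Bolt shear: A_b = π·22²/4 = 380.1 mm²; R_n = 469 × 380.1 × 10 × 1 / 1000 = 1783 kN → 1783 / 2 = 891 kN.
Bearing (1.2 l_c t F_u ≤ 2.4 d t F_u): upper limit = 2.4·22·12·430 / 1000 = 272.4 kN.
  Edge l_c = 55 − 24/2 = 43 → r_n = 266.3 kN; interior l_c = 90 − 24 = 66 → r_n = 272.4 kN.
  R_n,bearing = 2·266.3 + 8·272.4 = 2712 kN → 2712 / 2 = 1360 kN.
Bolt shear governs: 891 kN.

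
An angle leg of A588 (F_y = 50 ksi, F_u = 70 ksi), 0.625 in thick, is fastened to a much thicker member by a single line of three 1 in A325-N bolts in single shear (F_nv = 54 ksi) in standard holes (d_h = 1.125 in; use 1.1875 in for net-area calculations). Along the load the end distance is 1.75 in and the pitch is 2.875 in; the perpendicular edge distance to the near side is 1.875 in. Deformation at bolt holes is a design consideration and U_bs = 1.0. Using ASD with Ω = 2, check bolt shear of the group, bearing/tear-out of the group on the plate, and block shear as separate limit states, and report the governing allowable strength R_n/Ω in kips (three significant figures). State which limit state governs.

Bolt shear: A_b = π·1²/4 = 0.7854 in²; R_n = 54 × 0.7854 × 3 × 1 = 127.2 kips → 127.2 / 2 = 63.6 kips.
Bearing: edge l_c = 1.188, r_n = 62.34 kips; interior l_c = 1.75, r_n = 91.88 kips; R_n = 62.34 + 2·91.88 = 246.1 kips → 123 kips.
Block shear: A_gv = 4.688, A_nv = 2.832, A_nt = 0.8008 in²; R_n = min(0.6F_uA_nv, 0.6F_yA_gv) + U_bs·F_u·A_nt = 175 kips → 87.5 kips.
Bolt shear governs: 63.6 kips.

63.6 kips (bolt shear governs)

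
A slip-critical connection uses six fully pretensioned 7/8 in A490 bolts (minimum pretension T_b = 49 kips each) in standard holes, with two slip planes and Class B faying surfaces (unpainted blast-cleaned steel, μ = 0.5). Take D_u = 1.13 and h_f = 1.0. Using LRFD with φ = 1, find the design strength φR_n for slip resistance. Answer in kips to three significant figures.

R_n = μ · D_u · h_f · T_b · n_s · n_b = 0.5 × 1.13 × 1.0 × 49 × 2 × 6 = 332.2 kips.
Design strength φR_n = 1 × 332.2 = 332 kips.

332 kips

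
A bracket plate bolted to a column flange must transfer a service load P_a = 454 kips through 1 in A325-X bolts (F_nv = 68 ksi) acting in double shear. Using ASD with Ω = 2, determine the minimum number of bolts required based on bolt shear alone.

9 bolts

A_b = π·1²/4 = 0.7854 in².
Per-bolt allowable strength R_n/Ω = 68 × 0.7854 × 2 / 2 = 53.41 kips.
n ≥ 454 / 53.41 = 8.501 → use 9 bolts.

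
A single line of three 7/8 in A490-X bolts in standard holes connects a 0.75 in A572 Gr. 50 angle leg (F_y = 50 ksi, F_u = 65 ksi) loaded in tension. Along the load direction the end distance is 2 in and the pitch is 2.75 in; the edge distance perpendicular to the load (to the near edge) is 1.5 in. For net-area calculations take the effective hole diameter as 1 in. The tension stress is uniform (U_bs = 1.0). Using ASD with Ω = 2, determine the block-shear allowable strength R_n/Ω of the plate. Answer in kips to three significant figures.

Shear plane L_v = 2 + 2·2.75 = 7.5 in; A_gv = 7.5 × 0.75 = 5.625 in².
A_nv = (7.5 − 2.5·1) × 0.75 = 3.75 in².
A_nt = (1.5 − 0.5·1) × 0.75 = 0.75 in².
0.6 F_u A_nv = 146.2 kips; 0.6 F_y A_gv = 168.8 kips → shear rupture governs the shear term.
R_n = 146.2 + 1.0 × 65 × 0.75 = 195 kips.
Allowable strength R_n/Ω = 195 / 2 = 97.5 kips.

97.5 kips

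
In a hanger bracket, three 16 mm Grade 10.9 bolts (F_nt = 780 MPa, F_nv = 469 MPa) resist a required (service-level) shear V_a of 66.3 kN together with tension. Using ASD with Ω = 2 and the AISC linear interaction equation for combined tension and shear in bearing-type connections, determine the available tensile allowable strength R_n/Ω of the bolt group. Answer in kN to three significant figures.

196 kN

A_b = π·16²/4 = 201.1 mm²; f_rv = 66.3 × 1000 / (3 × 201.1) = 109.9 MPa.
F'_nt = 1.3 F_nt − (Ω F_nt / F_nv) f_rv = 1.3·780 − (2·780/469)·109.9 = 648.4 MPa, capped at F_nt → F'_nt = 648.4 MPa.
R_n = F'_nt · A_b · n = 648.4 × 201.1 × 3 / 1000 = 391.1 kN.
Allowable strength R_n/Ω = 391.1 / 2 = 196 kN.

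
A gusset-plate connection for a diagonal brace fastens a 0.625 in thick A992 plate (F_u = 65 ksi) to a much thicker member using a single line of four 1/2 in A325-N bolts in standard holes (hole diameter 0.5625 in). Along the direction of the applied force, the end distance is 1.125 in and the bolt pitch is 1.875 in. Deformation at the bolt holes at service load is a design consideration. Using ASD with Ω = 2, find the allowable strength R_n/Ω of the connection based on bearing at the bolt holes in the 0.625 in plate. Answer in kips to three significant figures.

93.7 kips

Per bolt r_n = 1.2 l_c t F_u ≤ 2.4 d t F_u; upper limit = 2.4 × 0.5 × 0.625 × 65 = 48.75 kips.
Edge bolt: l_c = 1.125 − 0.5625/2 = 0.8438 in → 1.2 × 0.8438 × 0.625 × 65 = 41.13 → r_n = 41.13 kips.
Interior bolts: l_c = 1.875 − 0.5625 = 1.312 in → 1.2 × 1.312 × 0.625 × 65 = 63.98 → r_n = 48.75 kips.
R_n = 1 × 41.13 + 3 × 48.75 = 187.4 kips.
Allowable strength R_n/Ω = 187.4 / 2 = 93.7 kips.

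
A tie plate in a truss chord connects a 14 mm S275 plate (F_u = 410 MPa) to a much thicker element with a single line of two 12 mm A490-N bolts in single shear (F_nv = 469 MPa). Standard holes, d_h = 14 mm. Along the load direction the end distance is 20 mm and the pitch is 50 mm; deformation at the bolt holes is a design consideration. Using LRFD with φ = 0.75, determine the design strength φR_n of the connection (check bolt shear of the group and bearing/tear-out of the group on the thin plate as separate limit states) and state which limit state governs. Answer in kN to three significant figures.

79.6 kN (bolt shear governs)

Bolt shear: A_b = π·12²/4 = 113.1 mm²; R_n = 469 × 113.1 × 2 × 1 / 1000 = 106.1 kN → 0.75 × 106.1 = 79.6 kN.
Bearing (1.2 l_c t F_u ≤ 2.4 d t F_u): upper limit = 2.4·12·14·410 / 1000 = 165.3 kN.
  Edge l_c = 20 − 14/2 = 13 → r_n = 89.54 kN; interior l_c = 50 − 14 = 36 → r_n = 165.3 kN.
  R_n,bearing = 1·89.54 + 1·165.3 = 254.9 kN → 0.75 × 254.9 = 191 kN.
Bolt shear governs: 79.6 kN.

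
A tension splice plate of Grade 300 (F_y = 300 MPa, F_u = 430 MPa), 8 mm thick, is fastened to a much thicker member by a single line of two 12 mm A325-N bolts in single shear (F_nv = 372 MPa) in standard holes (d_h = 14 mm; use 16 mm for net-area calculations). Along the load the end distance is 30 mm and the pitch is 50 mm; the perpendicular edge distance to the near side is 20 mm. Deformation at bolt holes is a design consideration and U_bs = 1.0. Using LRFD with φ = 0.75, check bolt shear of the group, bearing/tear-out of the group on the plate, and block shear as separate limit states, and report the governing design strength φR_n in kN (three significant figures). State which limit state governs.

Bolt shear: A_b = π·12²/4 = 113.1 mm²; R_n = 372 × 113.1 × 2 × 1 / 1000 = 84.14 kN → 0.75 × 84.14 = 63.1 kN.
Bearing: edge l_c = 23, r_n = 94.94 kN; interior l_c = 36, r_n = 99.07 kN; R_n = 94.94 + 1·99.07 = 194 kN → 146 kN.
Block shear: A_gv = 640, A_nv = 448, A_nt = 96 mm²; R_n = min(0.6F_uA_nv, 0.6F_yA_gv) + U_bs·F_u·A_nt = 156.5 kN → 117 kN.
Bolt shear governs: 63.1 kN.

63.1 kN (bolt shear governs)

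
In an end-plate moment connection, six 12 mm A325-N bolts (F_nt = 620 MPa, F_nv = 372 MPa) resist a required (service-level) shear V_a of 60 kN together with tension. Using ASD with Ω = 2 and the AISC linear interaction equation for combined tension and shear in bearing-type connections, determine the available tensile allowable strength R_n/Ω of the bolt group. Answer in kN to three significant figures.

A_b = π·12²/4 = 113.1 mm²; f_rv = 60 × 1000 / (6 × 113.1) = 88.42 MPa.
F'_nt = 1.3 F_nt − (Ω F_nt / F_nv) f_rv = 1.3·620 − (2·620/372)·88.42 = 511.3 MPa, capped at F_nt → F'_nt = 511.3 MPa.
R_n = F'_nt · A_b · n = 511.3 × 113.1 × 6 / 1000 = 346.9 kN.
Allowable strength R_n/Ω = 346.9 / 2 = 173 kN.

173 kN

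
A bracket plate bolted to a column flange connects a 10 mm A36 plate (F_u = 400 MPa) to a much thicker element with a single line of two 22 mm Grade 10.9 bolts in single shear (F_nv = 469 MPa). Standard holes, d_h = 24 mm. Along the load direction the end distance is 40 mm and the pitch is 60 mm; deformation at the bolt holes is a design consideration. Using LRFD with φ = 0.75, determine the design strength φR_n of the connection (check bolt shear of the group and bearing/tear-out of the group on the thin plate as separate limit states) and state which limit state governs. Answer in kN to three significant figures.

Bolt shear: A_b = π·22²/4 = 380.1 mm²; R_n = 469 × 380.1 × 2 × 1 / 1000 = 356.6 kN → 0.75 × 356.6 = 267 kN.
Bearing (1.2 l_c t F_u ≤ 2.4 d t F_u): upper limit = 2.4·22·10·400 / 1000 = 211.2 kN.
  Edge l_c = 40 − 24/2 = 28 → r_n = 134.4 kN; interior l_c = 60 − 24 = 36 → r_n = 172.8 kN.
  R_n,bearing = 1·134.4 + 1·172.8 = 307.2 kN → 0.75 × 307.2 = 230 kN.
Bearing governs: 230 kN.

230 kN (bearing governs)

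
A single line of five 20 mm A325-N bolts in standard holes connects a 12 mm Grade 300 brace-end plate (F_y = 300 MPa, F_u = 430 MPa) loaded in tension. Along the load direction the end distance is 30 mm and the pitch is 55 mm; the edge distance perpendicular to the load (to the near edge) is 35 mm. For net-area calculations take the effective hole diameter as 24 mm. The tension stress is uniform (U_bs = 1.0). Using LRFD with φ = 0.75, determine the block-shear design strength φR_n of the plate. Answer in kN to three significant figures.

419 kN

Shear plane L_v = 30 + 4·55 = 250 mm; A_gv = 250 × 12 = 3000 mm².
A_nv = (250 − 4.5·24) × 12 = 1704 mm².
A_nt = (35 − 0.5·24) × 12 = 276 mm².
0.6 F_u A_nv = 439.6 kN; 0.6 F_y A_gv = 540 kN → shear rupture governs the shear term.
R_n = 439.6 + 1.0 × 430 × 276 / 1000 = 558.3 kN.
Design strength φR_n = 0.75 × 558.3 = 419 kN.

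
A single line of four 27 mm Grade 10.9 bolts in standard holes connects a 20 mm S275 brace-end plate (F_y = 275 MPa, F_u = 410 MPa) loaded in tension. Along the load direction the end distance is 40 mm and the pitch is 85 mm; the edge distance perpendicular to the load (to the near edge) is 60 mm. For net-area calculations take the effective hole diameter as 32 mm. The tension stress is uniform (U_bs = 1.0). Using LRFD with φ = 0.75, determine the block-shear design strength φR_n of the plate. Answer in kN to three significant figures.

946 kN

Shear plane L_v = 40 + 3·85 = 295 mm; A_gv = 295 × 20 = 5900 mm².
A_nv = (295 − 3.5·32) × 20 = 3660 mm².
A_nt = (60 − 0.5·32) × 20 = 880 mm².
0.6 F_u A_nv = 900.4 kN; 0.6 F_y A_gv = 973.5 kN → shear rupture governs the shear term.
R_n = 900.4 + 1.0 × 410 × 880 / 1000 = 1261 kN.
Design strength φR_n = 0.75 × 1261 = 946 kN.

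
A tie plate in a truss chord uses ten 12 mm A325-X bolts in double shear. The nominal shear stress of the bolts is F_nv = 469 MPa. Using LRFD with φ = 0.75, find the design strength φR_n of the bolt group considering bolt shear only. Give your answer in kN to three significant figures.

A_b = π × 12² / 4 = 113.1 mm².
R_n = F_nv · A_b · n · n_s = 469 × 113.1 × 10 × 2 / 1000 = 1061 kN.
Design strength φR_n = 0.75 × 1061 = 796 kN.

796 kN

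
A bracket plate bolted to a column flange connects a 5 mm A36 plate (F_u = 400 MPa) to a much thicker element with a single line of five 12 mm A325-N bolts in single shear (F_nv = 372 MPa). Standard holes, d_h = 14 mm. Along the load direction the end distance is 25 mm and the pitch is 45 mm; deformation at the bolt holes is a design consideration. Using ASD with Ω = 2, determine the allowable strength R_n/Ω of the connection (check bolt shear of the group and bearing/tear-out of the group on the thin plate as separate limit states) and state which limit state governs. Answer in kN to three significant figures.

105 kN (bolt shear governs)

Bolt shear: A_b = π·12²/4 = 113.1 mm²; R_n = 372 × 113.1 × 5 × 1 / 1000 = 210.4 kN → 210.4 / 2 = 105 kN.
Bearing (1.2 l_c t F_u ≤ 2.4 d t F_u): upper limit = 2.4·12·5·400 / 1000 = 57.6 kN.
  Edge l_c = 25 − 14/2 = 18 → r_n = 43.2 kN; interior l_c = 45 − 14 = 31 → r_n = 57.6 kN.
  R_n,bearing = 1·43.2 + 4·57.6 = 273.6 kN → 273.6 / 2 = 137 kN.
Bolt shear governs: 105 kN.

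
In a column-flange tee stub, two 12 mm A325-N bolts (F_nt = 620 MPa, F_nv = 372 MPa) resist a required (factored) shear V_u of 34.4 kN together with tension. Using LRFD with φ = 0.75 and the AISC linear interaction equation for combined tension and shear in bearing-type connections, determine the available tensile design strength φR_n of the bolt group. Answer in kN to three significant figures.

A_b = π·12²/4 = 113.1 mm²; f_rv = 34.4 × 1000 / (2 × 113.1) = 152.1 MPa.
F'_nt = 1.3 F_nt − (F_nt / φF_nv) f_rv = 1.3·620 − (620/(0.75·372))·152.1 = 468 MPa, capped at F_nt → F'_nt = 468 MPa.
R_n = F'_nt · A_b · n = 468 × 113.1 × 2 / 1000 = 105.9 kN.
Design strength φR_n = 0.75 × 105.9 = 79.4 kN.

79.4 kN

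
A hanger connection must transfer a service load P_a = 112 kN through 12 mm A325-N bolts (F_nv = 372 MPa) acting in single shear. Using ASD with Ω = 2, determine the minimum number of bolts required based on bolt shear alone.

A_b = π·12²/4 = 113.1 mm².
Per-bolt allowable strength R_n/Ω = 372 × 113.1 × 1 / 1000 / 2 = 21.04 kN.
n ≥ 112 / 21.04 = 5.324 → use 6 bolts.

6 bolts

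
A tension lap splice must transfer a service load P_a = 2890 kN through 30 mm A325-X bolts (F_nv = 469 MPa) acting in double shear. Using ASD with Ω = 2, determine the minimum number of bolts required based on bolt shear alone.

9 bolts

A_b = π·30²/4 = 706.9 mm².
Per-bolt allowable strength R_n/Ω = 469 × 706.9 × 2 / 1000 / 2 = 331.5 kN.
n ≥ 2890 / 331.5 = 8.718 → use 9 bolts.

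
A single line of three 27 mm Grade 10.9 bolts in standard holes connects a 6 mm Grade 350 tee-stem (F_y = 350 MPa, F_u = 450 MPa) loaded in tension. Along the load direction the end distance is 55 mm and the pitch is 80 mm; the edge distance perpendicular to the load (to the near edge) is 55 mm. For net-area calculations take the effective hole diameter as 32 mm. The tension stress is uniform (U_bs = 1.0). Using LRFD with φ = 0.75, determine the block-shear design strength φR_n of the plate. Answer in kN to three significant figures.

Shear plane L_v = 55 + 2·80 = 215 mm; A_gv = 215 × 6 = 1290 mm².
A_nv = (215 − 2.5·32) × 6 = 810 mm².
A_nt = (55 − 0.5·32) × 6 = 234 mm².
0.6 F_u A_nv = 218.7 kN; 0.6 F_y A_gv = 270.9 kN → shear rupture governs the shear term.
R_n = 218.7 + 1.0 × 450 × 234 / 1000 = 324 kN.
Design strength φR_n = 0.75 × 324 = 243 kN.

243 kN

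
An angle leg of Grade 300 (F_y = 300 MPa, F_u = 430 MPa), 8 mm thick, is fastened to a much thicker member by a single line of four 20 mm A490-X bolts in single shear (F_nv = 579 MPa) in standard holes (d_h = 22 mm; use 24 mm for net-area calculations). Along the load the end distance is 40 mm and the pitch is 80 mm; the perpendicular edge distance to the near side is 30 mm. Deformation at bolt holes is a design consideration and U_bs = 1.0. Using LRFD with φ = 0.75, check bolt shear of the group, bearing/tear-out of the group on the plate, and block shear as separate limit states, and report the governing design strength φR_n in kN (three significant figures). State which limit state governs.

349 kN (block shear governs)

Bolt shear: A_b = π·20²/4 = 314.2 mm²; R_n = 579 × 314.2 × 4 × 1 / 1000 = 727.6 kN → 0.75 × 727.6 = 546 kN.
Bearing: edge l_c = 29, r_n = 119.7 kN; interior l_c = 58, r_n = 165.1 kN; R_n = 119.7 + 3·165.1 = 615.1 kN → 461 kN.
Block shear: A_gv = 2240, A_nv = 1568, A_nt = 144 mm²; R_n = min(0.6F_uA_nv, 0.6F_yA_gv) + U_bs·F_u·A_nt = 465.1 kN → 349 kN.
Block shear governs: 349 kN.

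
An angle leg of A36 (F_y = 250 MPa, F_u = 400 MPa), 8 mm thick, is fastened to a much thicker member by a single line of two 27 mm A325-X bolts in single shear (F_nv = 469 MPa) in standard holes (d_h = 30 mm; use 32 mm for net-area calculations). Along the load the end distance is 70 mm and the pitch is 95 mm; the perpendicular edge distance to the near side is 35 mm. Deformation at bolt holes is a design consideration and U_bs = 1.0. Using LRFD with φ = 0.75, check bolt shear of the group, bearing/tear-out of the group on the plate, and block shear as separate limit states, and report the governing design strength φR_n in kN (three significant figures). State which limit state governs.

194 kN (block shear governs)

Bolt shear: A_b = π·27²/4 = 572.6 mm²; R_n = 469 × 572.6 × 2 × 1 / 1000 = 537.1 kN → 0.75 × 537.1 = 403 kN.
Bearing: edge l_c = 55, r_n = 207.4 kN; interior l_c = 65, r_n = 207.4 kN; R_n = 207.4 + 1·207.4 = 414.7 kN → 311 kN.
Block shear: A_gv = 1320, A_nv = 936, A_nt = 152 mm²; R_n = min(0.6F_uA_nv, 0.6F_yA_gv) + U_bs·F_u·A_nt = 258.8 kN → 194 kN.
Block shear governs: 194 kN.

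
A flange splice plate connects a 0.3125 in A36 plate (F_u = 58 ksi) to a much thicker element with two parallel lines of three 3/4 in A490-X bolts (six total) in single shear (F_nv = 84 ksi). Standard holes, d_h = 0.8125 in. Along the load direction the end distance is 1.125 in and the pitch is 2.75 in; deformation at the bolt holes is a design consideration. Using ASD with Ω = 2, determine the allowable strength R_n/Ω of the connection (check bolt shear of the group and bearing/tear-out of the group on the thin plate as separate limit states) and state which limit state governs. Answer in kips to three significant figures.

Bolt shear: A_b = π·0.75²/4 = 0.4418 in²; R_n = 84 × 0.4418 × 6 × 1 = 222.7 kips → 222.7 / 2 = 111 kips.
Bearing (1.2 l_c t F_u ≤ 2.4 d t F_u): upper limit = 2.4·0.75·0.3125·58 = 32.62 kips.
  Edge l_c = 1.125 − 0.8125/2 = 0.7188 → r_n = 15.63 kips; interior l_c = 2.75 − 0.8125 = 1.938 → r_n = 32.62 kips.
  R_n,bearing = 2·15.63 + 4·32.62 = 161.8 kips → 161.8 / 2 = 80.9 kips.
Bearing governs: 80.9 kips.

80.9 kips (bearing governs)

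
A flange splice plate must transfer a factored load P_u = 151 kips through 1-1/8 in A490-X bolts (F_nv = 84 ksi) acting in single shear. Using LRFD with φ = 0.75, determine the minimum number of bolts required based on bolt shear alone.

A_b = π·1.125²/4 = 0.994 in².
Per-bolt design strength φR_n = 0.75 × 84 × 0.994 × 1 = 62.62 kips.
n ≥ 151 / 62.62 = 2.411 → use 3 bolts.

3 bolts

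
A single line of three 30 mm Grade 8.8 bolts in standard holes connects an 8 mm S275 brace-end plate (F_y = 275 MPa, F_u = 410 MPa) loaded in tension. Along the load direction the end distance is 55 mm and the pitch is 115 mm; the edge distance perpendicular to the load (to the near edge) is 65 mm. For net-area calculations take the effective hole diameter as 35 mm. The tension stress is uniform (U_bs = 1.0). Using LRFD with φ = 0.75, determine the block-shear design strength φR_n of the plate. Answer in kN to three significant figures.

Shear plane L_v = 55 + 2·115 = 285 mm; A_gv = 285 × 8 = 2280 mm².
A_nv = (285 − 2.5·35) × 8 = 1580 mm².
A_nt = (65 − 0.5·35) × 8 = 380 mm².
0.6 F_u A_nv = 388.7 kN; 0.6 F_y A_gv = 376.2 kN → shear yielding governs the shear term.
R_n = 376.2 + 1.0 × 410 × 380 / 1000 = 532 kN.
Design strength φR_n = 0.75 × 532 = 399 kN.

399 kN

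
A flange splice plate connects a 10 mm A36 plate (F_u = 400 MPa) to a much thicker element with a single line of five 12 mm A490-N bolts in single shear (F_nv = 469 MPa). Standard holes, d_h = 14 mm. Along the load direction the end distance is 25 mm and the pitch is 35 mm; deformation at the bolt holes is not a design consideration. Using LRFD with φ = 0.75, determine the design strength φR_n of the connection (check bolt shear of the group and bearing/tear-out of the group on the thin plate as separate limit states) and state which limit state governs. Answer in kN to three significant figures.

199 kN (bolt shear governs)

Bolt shear: A_b = π·12²/4 = 113.1 mm²; R_n = 469 × 113.1 × 5 × 1 / 1000 = 265.2 kN → 0.75 × 265.2 = 199 kN.
Bearing (1.5 l_c t F_u ≤ 3.0 d t F_u): upper limit = 3.0·12·10·400 / 1000 = 144 kN.
  Edge l_c = 25 − 14/2 = 18 → r_n = 108 kN; interior l_c = 35 − 14 = 21 → r_n = 126 kN.
  R_n,bearing = 1·108 + 4·126 = 612 kN → 0.75 × 612 = 459 kN.
Bolt shear governs: 199 kN.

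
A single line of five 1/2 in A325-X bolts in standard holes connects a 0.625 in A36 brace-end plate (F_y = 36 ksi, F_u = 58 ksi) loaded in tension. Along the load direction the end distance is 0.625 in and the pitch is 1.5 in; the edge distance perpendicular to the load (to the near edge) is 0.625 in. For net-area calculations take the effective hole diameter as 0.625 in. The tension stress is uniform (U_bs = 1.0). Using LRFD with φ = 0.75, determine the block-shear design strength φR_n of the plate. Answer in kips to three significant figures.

Shear plane L_v = 0.625 + 4·1.5 = 6.625 in; A_gv = 6.625 × 0.625 = 4.141 in².
A_nv = (6.625 − 4.5·0.625) × 0.625 = 2.383 in².
A_nt = (0.625 − 0.5·0.625) × 0.625 = 0.1953 in².
0.6 F_u A_nv = 82.92 kips; 0.6 F_y A_gv = 89.44 kips → shear rupture governs the shear term.
R_n = 82.92 + 1.0 × 58 × 0.1953 = 94.25 kips.
Design strength φR_n = 0.75 × 94.25 = 70.7 kips.

70.7 kips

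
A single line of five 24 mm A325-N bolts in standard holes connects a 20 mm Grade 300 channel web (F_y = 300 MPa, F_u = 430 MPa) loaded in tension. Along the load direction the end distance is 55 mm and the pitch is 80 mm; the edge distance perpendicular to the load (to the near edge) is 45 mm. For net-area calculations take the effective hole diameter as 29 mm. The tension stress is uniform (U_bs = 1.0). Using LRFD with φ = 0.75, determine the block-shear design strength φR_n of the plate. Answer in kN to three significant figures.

1140 kN

Shear plane L_v = 55 + 4·80 = 375 mm; A_gv = 375 × 20 = 7500 mm².
A_nv = (375 − 4.5·29) × 20 = 4890 mm².
A_nt = (45 − 0.5·29) × 20 = 610 mm².
0.6 F_u A_nv = 1262 kN; 0.6 F_y A_gv = 1350 kN → shear rupture governs the shear term.
R_n = 1262 + 1.0 × 430 × 610 / 1000 = 1524 kN.
Design strength φR_n = 0.75 × 1524 = 1140 kN.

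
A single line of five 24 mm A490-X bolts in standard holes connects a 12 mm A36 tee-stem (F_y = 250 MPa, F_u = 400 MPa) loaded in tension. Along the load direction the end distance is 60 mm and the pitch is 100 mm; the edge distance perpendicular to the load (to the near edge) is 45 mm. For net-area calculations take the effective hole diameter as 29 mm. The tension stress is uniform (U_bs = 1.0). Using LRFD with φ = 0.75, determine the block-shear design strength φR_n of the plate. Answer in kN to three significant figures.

731 kN

Shear plane L_v = 60 + 4·100 = 460 mm; A_gv = 460 × 12 = 5520 mm².
A_nv = (460 − 4.5·29) × 12 = 3954 mm².
A_nt = (45 − 0.5·29) × 12 = 366 mm².
0.6 F_u A_nv = 949 kN; 0.6 F_y A_gv = 828 kN → shear yielding governs the shear term.
R_n = 828 + 1.0 × 400 × 366 / 1000 = 974.4 kN.
Design strength φR_n = 0.75 × 974.4 = 731 kN.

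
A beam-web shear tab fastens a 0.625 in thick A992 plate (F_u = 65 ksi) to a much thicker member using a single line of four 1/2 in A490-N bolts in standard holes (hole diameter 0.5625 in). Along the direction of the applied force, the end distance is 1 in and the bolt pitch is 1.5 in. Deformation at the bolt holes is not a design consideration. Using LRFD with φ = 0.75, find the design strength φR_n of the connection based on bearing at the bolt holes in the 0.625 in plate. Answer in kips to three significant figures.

Per bolt r_n = 1.5 l_c t F_u ≤ 3.0 d t F_u; upper limit = 3.0 × 0.5 × 0.625 × 65 = 60.94 kips.
Edge bolt: l_c = 1 − 0.5625/2 = 0.7188 in → 1.5 × 0.7188 × 0.625 × 65 = 43.8 → r_n = 43.8 kips.
Interior bolts: l_c = 1.5 − 0.5625 = 0.9375 in → 1.5 × 0.9375 × 0.625 × 65 = 57.13 → r_n = 57.13 kips.
R_n = 1 × 43.8 + 3 × 57.13 = 215.2 kips.
Design strength φR_n = 0.75 × 215.2 = 161 kips.

161 kips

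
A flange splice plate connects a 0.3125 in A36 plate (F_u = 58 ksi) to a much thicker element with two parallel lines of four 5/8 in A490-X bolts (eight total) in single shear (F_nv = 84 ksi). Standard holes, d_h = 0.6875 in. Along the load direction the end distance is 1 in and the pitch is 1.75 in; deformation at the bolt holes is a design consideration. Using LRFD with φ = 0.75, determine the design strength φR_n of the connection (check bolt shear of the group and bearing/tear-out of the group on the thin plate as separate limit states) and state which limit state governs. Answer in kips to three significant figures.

125 kips (bearing governs)

Bolt shear: A_b = π·0.625²/4 = 0.3068 in²; R_n = 84 × 0.3068 × 8 × 1 = 206.2 kips → 0.75 × 206.2 = 155 kips.
Bearing (1.2 l_c t F_u ≤ 2.4 d t F_u): upper limit = 2.4·0.625·0.3125·58 = 27.19 kips.
  Edge l_c = 1 − 0.6875/2 = 0.6562 → r_n = 14.27 kips; interior l_c = 1.75 − 0.6875 = 1.062 → r_n = 23.11 kips.
  R_n,bearing = 2·14.27 + 6·23.11 = 167.2 kips → 0.75 × 167.2 = 125 kips.
Bearing governs: 125 kips.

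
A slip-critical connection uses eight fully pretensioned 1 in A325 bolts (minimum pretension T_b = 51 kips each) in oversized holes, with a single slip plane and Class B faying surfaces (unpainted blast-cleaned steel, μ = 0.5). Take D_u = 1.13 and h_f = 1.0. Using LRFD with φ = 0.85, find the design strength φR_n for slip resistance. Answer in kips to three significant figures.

R_n = μ · D_u · h_f · T_b · n_s · n_b = 0.5 × 1.13 × 1.0 × 51 × 1 × 8 = 230.5 kips.
Design strength φR_n = 0.85 × 230.5 = 196 kips.

196 kips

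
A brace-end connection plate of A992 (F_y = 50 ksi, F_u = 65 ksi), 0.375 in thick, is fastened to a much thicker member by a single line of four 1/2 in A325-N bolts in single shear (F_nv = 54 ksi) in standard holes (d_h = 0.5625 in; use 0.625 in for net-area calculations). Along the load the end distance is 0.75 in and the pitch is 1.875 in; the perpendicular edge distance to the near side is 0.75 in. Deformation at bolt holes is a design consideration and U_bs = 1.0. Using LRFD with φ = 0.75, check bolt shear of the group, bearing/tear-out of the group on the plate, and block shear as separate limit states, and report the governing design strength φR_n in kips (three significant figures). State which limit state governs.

Bolt shear: A_b = π·0.5²/4 = 0.1963 in²; R_n = 54 × 0.1963 × 4 × 1 = 42.41 kips → 0.75 × 42.41 = 31.8 kips.
Bearing: edge l_c = 0.4688, r_n = 13.71 kips; interior l_c = 1.312, r_n = 29.25 kips; R_n = 13.71 + 3·29.25 = 101.5 kips → 76.1 kips.
Block shear: A_gv = 2.391, A_nv = 1.57, A_nt = 0.1641 in²; R_n = min(0.6F_uA_nv, 0.6F_yA_gv) + U_bs·F_u·A_nt = 71.91 kips → 53.9 kips.
Bolt shear governs: 31.8 kips.

31.8 kips (bolt shear governs)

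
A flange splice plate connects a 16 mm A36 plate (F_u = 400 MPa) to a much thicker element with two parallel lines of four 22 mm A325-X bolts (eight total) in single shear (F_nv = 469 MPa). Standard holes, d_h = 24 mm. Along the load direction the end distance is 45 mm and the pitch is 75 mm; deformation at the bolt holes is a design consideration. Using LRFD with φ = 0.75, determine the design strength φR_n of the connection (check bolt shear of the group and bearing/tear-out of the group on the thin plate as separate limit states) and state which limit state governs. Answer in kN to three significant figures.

1070 kN (bolt shear governs)

Bolt shear: A_b = π·22²/4 = 380.1 mm²; R_n = 469 × 380.1 × 8 × 1 / 1000 = 1426 kN → 0.75 × 1426 = 1070 kN.
Bearing (1.2 l_c t F_u ≤ 2.4 d t F_u): upper limit = 2.4·22·16·400 / 1000 = 337.9 kN.
  Edge l_c = 45 − 24/2 = 33 → r_n = 253.4 kN; interior l_c = 75 − 24 = 51 → r_n = 337.9 kN.
  R_n,bearing = 2·253.4 + 6·337.9 = 2534 kN → 0.75 × 2534 = 1900 kN.
Bolt shear governs: 1070 kN.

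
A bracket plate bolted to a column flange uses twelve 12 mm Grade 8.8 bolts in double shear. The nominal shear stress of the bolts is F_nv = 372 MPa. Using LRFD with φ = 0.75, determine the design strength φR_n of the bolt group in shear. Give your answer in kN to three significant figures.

A_b = π × 12² / 4 = 113.1 mm².
R_n = F_nv · A_b · n · n_s = 372 × 113.1 × 12 × 2 / 1000 = 1010 kN.
Design strength φR_n = 0.75 × 1010 = 757 kN.

757 kN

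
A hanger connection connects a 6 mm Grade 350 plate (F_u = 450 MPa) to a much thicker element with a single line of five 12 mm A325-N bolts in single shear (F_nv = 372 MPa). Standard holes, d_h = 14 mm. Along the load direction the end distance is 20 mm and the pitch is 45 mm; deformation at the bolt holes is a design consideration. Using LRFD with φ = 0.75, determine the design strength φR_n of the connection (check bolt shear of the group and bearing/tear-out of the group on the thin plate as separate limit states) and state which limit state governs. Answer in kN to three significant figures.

Bolt shear: A_b = π·12²/4 = 113.1 mm²; R_n = 372 × 113.1 × 5 × 1 / 1000 = 210.4 kN → 0.75 × 210.4 = 158 kN.
Bearing (1.2 l_c t F_u ≤ 2.4 d t F_u): upper limit = 2.4·12·6·450 / 1000 = 77.76 kN.
  Edge l_c = 20 − 14/2 = 13 → r_n = 42.12 kN; interior l_c = 45 − 14 = 31 → r_n = 77.76 kN.
  R_n,bearing = 1·42.12 + 4·77.76 = 353.2 kN → 0.75 × 353.2 = 265 kN.
Bolt shear governs: 158 kN.

158 kN (bolt shear governs)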